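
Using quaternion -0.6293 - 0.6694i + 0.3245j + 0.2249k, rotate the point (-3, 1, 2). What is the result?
(-3.635, 0.762, 0.453)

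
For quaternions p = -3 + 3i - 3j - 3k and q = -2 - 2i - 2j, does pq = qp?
No: pq = 6 - 6i + 18j - 6k ≠ 6 + 6i + 6j + 18k = qp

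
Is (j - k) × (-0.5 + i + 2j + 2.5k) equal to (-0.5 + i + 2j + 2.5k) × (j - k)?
No: pq = 0.5 + 4.5i - 1.5j - 0.5k ≠ 0.5 - 4.5i + 0.5j + 1.5k = qp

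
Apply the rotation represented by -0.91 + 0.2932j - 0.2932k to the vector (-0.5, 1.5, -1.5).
(-0.328, 1.233, -1.767)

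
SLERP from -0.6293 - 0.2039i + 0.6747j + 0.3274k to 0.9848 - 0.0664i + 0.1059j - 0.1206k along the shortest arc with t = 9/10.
-0.9877 + 0.0378i - 0.0194j + 0.1502k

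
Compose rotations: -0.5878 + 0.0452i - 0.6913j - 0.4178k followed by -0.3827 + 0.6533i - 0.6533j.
-0.2562 - 0.1284i + 0.9215j - 0.2622k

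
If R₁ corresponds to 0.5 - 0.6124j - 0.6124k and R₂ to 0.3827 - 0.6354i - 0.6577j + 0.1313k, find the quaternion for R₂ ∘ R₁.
-0.131 + 0.1655i - 0.9523j + 0.2204k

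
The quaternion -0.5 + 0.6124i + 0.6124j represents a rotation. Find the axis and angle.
axis = (√2/2, √2/2, 0), θ = 4π/3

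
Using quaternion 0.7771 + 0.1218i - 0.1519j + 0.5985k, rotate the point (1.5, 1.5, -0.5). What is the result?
(-1.049, 1.906, 0.122)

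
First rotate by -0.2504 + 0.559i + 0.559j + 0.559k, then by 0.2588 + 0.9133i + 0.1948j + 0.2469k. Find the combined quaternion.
-0.8222 - 0.1131i - 0.2766j + 0.4845k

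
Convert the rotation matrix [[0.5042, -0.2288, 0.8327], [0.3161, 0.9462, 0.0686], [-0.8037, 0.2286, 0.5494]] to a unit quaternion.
0.866 + 0.0462i + 0.4724j + 0.1573k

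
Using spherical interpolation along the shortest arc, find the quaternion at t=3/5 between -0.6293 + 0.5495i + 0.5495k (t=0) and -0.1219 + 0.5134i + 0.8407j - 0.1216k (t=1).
-0.4093 + 0.652i + 0.6085j + 0.1924k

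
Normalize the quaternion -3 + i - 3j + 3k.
-0.5669 + 0.189i - 0.5669j + 0.5669k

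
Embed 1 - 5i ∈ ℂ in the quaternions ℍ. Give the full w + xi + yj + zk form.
1 - 5i + 0j + 0k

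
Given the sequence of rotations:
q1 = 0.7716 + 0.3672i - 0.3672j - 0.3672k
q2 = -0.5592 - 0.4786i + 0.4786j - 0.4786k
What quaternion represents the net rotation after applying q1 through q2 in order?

q2 · q1 = -0.2557 - 0.9261i + 0.2231j - 0.1639k
-0.2557 - 0.9261i + 0.2231j - 0.1639k


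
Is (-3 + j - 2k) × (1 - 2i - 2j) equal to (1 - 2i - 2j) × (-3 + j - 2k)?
No: pq = -1 + 2i + 11j ≠ -1 + 10i + 3j - 4k = qp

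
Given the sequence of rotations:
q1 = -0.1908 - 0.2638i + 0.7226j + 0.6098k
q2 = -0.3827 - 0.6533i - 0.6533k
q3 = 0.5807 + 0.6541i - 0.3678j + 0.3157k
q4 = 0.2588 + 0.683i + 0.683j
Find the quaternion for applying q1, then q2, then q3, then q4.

q2 · q1 = 0.2991 + 0.6977i + 0.2942j - 0.5808k
q3 · q2 · q1 = 0.0089 + 0.7215i + 0.661j + 0.2062k
q4 · q3 · q2 · q1 = -0.9419 + 0.3336i + 0.0363j + 0.012k
-0.9419 + 0.3336i + 0.0363j + 0.012k


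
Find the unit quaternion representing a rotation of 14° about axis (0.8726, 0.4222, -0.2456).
0.9925 + 0.1063i + 0.0515j - 0.0299k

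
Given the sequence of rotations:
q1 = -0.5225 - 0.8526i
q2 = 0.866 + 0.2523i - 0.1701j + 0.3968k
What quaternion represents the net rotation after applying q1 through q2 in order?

q2 · q1 = -0.2374 - 0.8702i - 0.2494j - 0.3524k
-0.2374 - 0.8702i - 0.2494j - 0.3524k


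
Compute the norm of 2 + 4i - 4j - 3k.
√45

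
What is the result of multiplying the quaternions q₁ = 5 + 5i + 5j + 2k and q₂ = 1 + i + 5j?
-25 + 32j + 22k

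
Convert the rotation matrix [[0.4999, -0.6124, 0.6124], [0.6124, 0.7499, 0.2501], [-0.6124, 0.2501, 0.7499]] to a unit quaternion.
0.866 + 0.3536j + 0.3536k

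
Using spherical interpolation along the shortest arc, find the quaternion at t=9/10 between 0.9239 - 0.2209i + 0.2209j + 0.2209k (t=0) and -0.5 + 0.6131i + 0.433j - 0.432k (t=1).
0.5703 - 0.5936i - 0.3756j + 0.4258k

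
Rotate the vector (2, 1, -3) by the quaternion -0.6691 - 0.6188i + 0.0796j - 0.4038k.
(-0.496, 3.469, 1.312)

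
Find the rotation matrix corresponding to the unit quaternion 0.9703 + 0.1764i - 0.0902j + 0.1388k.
[[0.9452, -0.3012, -0.1261], [0.2375, 0.8992, -0.3674], [0.224, 0.3173, 0.9215]]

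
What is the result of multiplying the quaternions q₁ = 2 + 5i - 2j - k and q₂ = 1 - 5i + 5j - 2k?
35 + 4i + 23j + 10k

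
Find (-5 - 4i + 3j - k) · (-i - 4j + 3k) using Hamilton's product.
11 + 10i + 33j + 4k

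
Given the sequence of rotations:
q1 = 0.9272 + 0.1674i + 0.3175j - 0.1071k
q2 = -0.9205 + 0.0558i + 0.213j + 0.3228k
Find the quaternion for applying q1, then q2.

q2 · q1 = -0.8959 - 0.2277i - 0.0348j + 0.3799k
-0.8959 - 0.2277i - 0.0348j + 0.3799k


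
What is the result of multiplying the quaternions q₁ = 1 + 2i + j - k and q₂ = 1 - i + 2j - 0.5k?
0.5 + 2.5i + 5j + 3.5k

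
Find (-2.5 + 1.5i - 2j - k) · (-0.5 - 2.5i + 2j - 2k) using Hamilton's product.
7 + 11.5i + 1.5j + 3.5k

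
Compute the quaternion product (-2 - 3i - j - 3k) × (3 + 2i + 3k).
9 - 16i - 13k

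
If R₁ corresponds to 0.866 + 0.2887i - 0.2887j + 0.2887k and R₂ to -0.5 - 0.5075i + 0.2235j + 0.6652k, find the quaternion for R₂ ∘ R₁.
-0.414 - 0.3273i + 0.6765j + 0.5137k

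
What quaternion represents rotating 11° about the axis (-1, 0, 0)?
0.9954 - 0.0958i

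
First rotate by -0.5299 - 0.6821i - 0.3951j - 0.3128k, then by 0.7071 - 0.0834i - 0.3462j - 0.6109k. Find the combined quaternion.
-0.7595 - 0.5712i + 0.2947j - 0.1007k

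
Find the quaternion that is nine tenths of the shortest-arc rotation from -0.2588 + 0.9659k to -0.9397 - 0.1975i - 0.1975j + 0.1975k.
-0.9153 - 0.1856i - 0.1856j + 0.3056k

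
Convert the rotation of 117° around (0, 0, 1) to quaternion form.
0.5225 + 0.8526k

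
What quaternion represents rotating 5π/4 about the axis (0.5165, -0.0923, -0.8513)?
-0.3827 + 0.4772i - 0.0853j - 0.7865k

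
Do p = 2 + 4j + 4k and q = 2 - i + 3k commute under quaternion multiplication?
No: pq = -8 + 10i + 4j + 18k ≠ -8 - 14i + 12j + 10k = qp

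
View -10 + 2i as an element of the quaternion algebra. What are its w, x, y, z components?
-10 + 2i + 0j + 0k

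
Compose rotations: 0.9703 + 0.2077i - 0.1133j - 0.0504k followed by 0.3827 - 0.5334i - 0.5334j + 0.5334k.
0.4486 - 0.3508i - 0.477j + 0.6695k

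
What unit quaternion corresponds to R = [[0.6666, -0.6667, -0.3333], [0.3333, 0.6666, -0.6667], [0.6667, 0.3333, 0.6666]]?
0.866 + 0.2887i - 0.2887j + 0.2887k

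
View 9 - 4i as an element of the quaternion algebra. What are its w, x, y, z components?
9 - 4i + 0j + 0k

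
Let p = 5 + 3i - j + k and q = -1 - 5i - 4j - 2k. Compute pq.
8 - 22i - 18j - 28k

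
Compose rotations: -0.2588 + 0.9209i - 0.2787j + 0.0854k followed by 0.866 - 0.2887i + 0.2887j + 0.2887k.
0.0975 + 0.9773i - 0.0256j - 0.1862k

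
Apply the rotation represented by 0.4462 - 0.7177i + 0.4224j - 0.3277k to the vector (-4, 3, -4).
(-6.044, 1.406, -1.578)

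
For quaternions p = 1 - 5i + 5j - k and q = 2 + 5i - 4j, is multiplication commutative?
No: pq = 47 - 9i + j - 7k ≠ 47 - i + 11j + 3k = qp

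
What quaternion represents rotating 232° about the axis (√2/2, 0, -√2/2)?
-0.4384 + 0.6355i - 0.6355k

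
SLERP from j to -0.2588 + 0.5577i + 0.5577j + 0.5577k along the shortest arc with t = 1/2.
-0.1466 + 0.316i + 0.8825j + 0.316k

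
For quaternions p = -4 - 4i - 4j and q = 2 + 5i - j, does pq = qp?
No: pq = 8 - 28i - 4j + 24k ≠ 8 - 28i - 4j - 24k = qp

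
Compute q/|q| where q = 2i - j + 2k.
0.6667i - 0.3333j + 0.6667k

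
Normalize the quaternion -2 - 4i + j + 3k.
-0.3651 - 0.7303i + 0.1826j + 0.5477k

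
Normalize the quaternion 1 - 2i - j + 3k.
0.2582 - 0.5164i - 0.2582j + 0.7746k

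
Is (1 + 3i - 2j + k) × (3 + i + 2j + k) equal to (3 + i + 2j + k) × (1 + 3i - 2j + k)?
No: pq = 3 + 6i - 6j + 12k ≠ 3 + 14i - 2j - 4k = qp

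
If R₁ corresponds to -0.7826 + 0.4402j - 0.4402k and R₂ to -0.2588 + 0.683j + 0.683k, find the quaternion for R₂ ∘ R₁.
0.2025 - 0.6013i - 0.6484j - 0.4206k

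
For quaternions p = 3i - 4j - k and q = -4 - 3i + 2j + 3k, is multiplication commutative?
No: pq = 20 - 22i + 10j - 2k ≠ 20 - 2i + 22j + 10k = qp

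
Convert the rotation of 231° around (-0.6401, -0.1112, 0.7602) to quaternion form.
-0.4305 - 0.5777i - 0.1004j + 0.6861k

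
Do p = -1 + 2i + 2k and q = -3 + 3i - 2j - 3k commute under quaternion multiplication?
No: pq = 3 - 5i + 14j - 7k ≠ 3 - 13i - 10j + k = qp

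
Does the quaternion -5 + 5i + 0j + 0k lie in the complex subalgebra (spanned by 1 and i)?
Yes. The quaternion -5 + 5i has j- and k-coefficients y = z = 0, so it lies in the complex subalgebra spanned by 1 and i.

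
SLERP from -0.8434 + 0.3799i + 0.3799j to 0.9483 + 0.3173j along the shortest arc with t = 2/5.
-0.9636 + 0.2456i + 0.1057j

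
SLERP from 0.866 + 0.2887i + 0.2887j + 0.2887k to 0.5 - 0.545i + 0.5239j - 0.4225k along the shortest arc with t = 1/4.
0.9001 + 0.0684i + 0.4164j + 0.1083k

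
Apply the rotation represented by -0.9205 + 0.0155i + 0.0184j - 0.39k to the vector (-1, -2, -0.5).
(0.763, -2.116, -0.435)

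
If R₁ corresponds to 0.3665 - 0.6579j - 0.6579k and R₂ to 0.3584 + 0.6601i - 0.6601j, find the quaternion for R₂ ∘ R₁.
-0.3029 + 0.6762i - 0.0434j - 0.6701k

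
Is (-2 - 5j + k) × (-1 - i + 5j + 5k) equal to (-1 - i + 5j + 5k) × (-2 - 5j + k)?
No: pq = 22 - 28i - 6j - 16k ≠ 22 + 32i - 4j - 6k = qp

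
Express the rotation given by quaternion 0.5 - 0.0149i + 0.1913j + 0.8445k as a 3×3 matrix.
[[-0.4996, -0.8502, 0.1661], [0.8388, -0.4268, 0.338], [-0.2165, 0.3082, 0.9264]]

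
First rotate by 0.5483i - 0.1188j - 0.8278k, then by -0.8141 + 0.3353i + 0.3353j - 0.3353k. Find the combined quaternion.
-0.4216 - 0.7638i + 0.1904j + 0.4502k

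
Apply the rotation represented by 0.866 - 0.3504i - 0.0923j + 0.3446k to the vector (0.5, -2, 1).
(1.036, -0.16, 2.038)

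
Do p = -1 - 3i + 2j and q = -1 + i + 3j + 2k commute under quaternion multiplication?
No: pq = -2 + 6i + j - 13k ≠ -2 - 2i - 11j + 9k = qp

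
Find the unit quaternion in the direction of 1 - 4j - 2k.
0.2182 - 0.8729j - 0.4364k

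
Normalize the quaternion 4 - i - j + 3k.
0.7698 - 0.1925i - 0.1925j + 0.5774k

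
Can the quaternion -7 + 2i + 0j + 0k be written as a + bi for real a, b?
Yes. The quaternion -7 + 2i has j- and k-coefficients y = z = 0, so it lies in the complex subalgebra spanned by 1 and i.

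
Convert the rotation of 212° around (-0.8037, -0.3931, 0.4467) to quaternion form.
-0.2756 - 0.7726i - 0.3779j + 0.4294k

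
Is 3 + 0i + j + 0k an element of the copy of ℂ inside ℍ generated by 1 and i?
No. The quaternion 3 + j has j-coefficient y = 1 and k-coefficient z = 0, not both zero, so it does not lie in the complex subalgebra spanned by 1 and i.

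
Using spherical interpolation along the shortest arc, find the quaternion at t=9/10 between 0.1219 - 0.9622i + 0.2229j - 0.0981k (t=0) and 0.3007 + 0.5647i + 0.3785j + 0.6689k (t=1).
-0.2664 - 0.6448i - 0.3269j - 0.6374k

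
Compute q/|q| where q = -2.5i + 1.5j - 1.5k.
-0.7625i + 0.4575j - 0.4575k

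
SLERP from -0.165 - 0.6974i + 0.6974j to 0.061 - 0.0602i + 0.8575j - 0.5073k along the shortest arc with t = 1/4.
-0.1141 - 0.5726i + 0.799j - 0.144k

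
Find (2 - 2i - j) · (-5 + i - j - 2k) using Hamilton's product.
-9 + 14i - j - k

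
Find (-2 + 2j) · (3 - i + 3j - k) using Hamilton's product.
-12 + 4k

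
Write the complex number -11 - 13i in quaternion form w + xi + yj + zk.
-11 - 13i + 0j + 0k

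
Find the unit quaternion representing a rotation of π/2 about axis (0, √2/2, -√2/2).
0.7071 + 0.5j - 0.5k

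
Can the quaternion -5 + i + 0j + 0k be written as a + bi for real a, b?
Yes. The quaternion -5 + i has j- and k-coefficients y = z = 0, so it lies in the complex subalgebra spanned by 1 and i.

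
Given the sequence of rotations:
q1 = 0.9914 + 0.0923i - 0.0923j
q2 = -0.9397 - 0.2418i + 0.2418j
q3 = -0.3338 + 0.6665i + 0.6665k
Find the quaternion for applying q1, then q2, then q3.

q2 · q1 = -0.887 - 0.3265i + 0.3265j
q3 · q2 · q1 = 0.5137 - 0.6998i - 0.3266j - 0.3736k
0.5137 - 0.6998i - 0.3266j - 0.3736k


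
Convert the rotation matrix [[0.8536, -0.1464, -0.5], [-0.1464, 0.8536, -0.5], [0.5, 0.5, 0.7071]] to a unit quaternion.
0.9239 + 0.2706i - 0.2706j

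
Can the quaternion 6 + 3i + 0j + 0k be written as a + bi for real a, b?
Yes. The quaternion 6 + 3i has j- and k-coefficients y = z = 0, so it lies in the complex subalgebra spanned by 1 and i.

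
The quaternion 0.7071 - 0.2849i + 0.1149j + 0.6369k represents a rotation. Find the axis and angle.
axis = (-0.4029, 0.1625, 0.9007), θ = π/2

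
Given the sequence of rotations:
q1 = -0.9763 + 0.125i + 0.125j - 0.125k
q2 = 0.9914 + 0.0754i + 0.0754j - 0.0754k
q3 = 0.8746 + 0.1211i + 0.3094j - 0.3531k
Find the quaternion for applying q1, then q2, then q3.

q2 · q1 = -0.9962 + 0.0503i + 0.0503j - 0.0503k
q3 · q2 · q1 = -0.9107 - 0.0744i - 0.2759j + 0.2983k
-0.9107 - 0.0744i - 0.2759j + 0.2983k


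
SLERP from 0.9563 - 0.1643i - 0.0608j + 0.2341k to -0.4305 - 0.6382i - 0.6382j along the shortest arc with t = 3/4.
0.6866 + 0.4937i + 0.528j + 0.0776k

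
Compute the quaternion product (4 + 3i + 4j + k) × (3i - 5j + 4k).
7 + 33i - 29j - 11k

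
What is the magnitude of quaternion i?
1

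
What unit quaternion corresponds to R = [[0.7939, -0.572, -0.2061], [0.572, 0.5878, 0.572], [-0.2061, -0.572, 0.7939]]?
0.891 - 0.321i + 0.321k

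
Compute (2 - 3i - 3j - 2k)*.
2 + 3i + 3j + 2k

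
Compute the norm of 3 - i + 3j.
√19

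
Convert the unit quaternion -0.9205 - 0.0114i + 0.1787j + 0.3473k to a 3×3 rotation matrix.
[[0.6949, 0.6353, -0.3369], [-0.6435, 0.7585, 0.1031], [0.3211, 0.1451, 0.9359]]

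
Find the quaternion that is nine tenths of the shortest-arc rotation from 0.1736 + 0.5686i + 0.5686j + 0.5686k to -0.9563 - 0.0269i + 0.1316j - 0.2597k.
0.9387 + 0.1028i - 0.0489j + 0.3255k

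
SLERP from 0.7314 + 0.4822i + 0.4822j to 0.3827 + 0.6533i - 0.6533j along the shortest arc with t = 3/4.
0.5687 + 0.7184i - 0.4007j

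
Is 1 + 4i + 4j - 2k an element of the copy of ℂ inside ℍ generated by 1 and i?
No. The quaternion 1 + 4i + 4j - 2k has j-coefficient y = 4 and k-coefficient z = -2, not both zero, so it does not lie in the complex subalgebra spanned by 1 and i.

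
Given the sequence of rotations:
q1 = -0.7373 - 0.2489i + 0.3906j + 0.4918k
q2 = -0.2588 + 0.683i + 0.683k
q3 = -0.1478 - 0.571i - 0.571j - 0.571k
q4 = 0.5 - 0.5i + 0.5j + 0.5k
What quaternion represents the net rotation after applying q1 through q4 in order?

q2 · q1 = 0.0249 - 0.7059i - 0.607j - 0.3641k
q3 · q2 · q1 = -0.9612 - 0.0486i + 0.2707j - 0.0169k
q4 · q3 · q2 · q1 = -0.6318 + 0.3125i - 0.378j - 0.6001k
-0.6318 + 0.3125i - 0.378j - 0.6001k


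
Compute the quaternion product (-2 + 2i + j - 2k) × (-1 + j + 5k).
11 + 5i - 13j - 6k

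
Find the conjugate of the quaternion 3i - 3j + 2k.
-3i + 3j - 2k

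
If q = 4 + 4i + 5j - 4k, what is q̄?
4 - 4i - 5j + 4k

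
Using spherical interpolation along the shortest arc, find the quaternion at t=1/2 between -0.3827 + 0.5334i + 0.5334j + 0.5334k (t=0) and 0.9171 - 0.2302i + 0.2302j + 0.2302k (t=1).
-0.8293 + 0.4872i + 0.1935j + 0.1935k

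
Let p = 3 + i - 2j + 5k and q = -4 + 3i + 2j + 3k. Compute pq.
-26 - 11i + 26j - 3k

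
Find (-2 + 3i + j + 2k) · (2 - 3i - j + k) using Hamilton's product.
4 + 15i - 5j + 2k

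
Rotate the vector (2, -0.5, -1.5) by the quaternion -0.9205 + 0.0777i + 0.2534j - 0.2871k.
(2.425, 0.728, -0.301)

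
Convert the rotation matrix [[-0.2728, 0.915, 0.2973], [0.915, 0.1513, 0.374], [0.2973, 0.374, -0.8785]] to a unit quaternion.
0.603i + 0.7587j + 0.2465k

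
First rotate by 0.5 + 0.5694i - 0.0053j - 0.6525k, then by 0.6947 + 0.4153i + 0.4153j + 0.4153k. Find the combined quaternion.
0.3841 + 0.3344i + 0.7114j - 0.4843k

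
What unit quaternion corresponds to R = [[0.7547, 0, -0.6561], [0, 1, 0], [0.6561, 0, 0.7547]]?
0.9367 - 0.3502j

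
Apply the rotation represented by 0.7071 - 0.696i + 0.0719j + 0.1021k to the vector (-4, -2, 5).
(-3.589, 4.797, 3.019)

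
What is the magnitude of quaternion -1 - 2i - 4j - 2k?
5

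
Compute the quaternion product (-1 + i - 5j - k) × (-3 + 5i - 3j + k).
-16 - 16i + 12j + 24k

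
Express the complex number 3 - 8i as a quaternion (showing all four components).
3 - 8i + 0j + 0k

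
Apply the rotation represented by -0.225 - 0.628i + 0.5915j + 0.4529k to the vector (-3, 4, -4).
(1.514, 1.031, 6.136)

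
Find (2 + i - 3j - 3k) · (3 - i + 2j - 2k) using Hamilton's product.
7 + 13i - 14k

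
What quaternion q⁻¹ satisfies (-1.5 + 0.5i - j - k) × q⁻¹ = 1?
-0.3333 - 0.1111i + 0.2222j + 0.2222k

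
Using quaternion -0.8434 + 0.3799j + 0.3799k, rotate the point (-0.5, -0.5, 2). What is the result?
(-1.813, 0.542, 0.958)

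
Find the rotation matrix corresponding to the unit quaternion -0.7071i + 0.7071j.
[[0, -1, 0], [-1, 0, 0], [0, 0, -1]]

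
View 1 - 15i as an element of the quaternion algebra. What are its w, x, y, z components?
1 - 15i + 0j + 0k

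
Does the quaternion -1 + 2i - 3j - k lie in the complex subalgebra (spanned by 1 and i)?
No. The quaternion -1 + 2i - 3j - k has j-coefficient y = -3 and k-coefficient z = -1, not both zero, so it does not lie in the complex subalgebra spanned by 1 and i.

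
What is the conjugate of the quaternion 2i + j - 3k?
-2i - j + 3k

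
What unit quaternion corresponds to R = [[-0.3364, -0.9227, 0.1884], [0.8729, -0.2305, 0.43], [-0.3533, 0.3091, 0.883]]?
0.5736 - 0.0527i + 0.2361j + 0.7826k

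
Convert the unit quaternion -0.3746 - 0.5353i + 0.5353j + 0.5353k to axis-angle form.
axis = (-√3/3, √3/3, √3/3), θ = 224°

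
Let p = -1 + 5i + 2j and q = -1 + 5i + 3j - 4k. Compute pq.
-30 - 18i + 15j + 9k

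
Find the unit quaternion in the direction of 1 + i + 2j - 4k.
0.2132 + 0.2132i + 0.4264j - 0.8528k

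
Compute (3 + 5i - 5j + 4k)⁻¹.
0.04 - 0.0667i + 0.0667j - 0.0533k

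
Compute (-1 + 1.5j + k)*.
-1 - 1.5j - k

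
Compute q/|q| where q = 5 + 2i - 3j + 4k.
0.6804 + 0.2722i - 0.4082j + 0.5443k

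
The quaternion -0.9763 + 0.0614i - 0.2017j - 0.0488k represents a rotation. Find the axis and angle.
axis = (0.2837, -0.932, -0.2255), θ = 335°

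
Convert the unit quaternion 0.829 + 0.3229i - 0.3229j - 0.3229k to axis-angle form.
axis = (√3/3, -√3/3, -√3/3), θ = 68°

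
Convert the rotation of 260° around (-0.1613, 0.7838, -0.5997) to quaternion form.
-0.6428 - 0.1236i + 0.6004j - 0.4594k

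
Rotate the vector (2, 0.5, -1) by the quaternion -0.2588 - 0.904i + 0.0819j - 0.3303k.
(0.822, 0.141, 2.134)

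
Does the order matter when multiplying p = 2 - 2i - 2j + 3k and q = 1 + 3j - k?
Yes: pq = 11 - 9i + 2j - 5k ≠ 11 + 5i + 6j + 7k = qp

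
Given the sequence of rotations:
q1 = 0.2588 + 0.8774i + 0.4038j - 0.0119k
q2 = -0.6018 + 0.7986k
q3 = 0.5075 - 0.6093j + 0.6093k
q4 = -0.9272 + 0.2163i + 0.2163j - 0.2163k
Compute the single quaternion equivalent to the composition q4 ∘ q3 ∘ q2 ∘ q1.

q2 · q1 = -0.1462 - 0.8505i + 0.4577j + 0.2138k
q3 · q2 · q1 = 0.0744 - 0.8408i - 0.1968j - 0.4988k
q4 · q3 · q2 · q1 = 0.0476 + 0.6452i + 0.4883j + 0.5857k
0.0476 + 0.6452i + 0.4883j + 0.5857k


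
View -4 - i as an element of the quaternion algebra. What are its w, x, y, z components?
-4 - i + 0j + 0k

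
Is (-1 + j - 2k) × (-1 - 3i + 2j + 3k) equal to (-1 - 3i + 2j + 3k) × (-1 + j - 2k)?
No: pq = 5 + 10i + 3j + 2k ≠ 5 - 4i - 9j - 4k = qp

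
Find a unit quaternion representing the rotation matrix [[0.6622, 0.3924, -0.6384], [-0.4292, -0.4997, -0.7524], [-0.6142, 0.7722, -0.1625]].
0.5 + 0.7623i - 0.0121j - 0.4108k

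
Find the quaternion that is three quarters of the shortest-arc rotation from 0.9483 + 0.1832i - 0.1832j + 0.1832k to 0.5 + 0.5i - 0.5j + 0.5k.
0.6478 + 0.4398i - 0.4398j + 0.4398k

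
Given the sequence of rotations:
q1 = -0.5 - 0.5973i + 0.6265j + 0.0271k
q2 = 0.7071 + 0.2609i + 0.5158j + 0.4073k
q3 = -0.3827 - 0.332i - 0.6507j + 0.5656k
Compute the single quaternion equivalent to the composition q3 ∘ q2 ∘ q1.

q2 · q1 = -0.5319 - 0.794i - 0.0653j + 0.2871k
q3 · q2 · q1 = -0.2649 + 0.3306i + 0.0173j - 0.9057k
-0.2649 + 0.3306i + 0.0173j - 0.9057k


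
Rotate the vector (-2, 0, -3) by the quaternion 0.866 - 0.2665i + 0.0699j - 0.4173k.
(-2.314, 0.31, -2.747)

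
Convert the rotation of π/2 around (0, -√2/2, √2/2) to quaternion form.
0.7071 - 0.5j + 0.5k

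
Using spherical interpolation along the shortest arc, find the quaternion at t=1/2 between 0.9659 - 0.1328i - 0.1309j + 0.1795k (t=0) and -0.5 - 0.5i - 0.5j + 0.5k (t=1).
0.9229 + 0.2312i + 0.2324j - 0.2018k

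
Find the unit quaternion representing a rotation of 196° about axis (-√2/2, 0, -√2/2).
-0.1392 - 0.7002i - 0.7002k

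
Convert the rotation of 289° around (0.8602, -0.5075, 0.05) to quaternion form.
-0.8141 + 0.4995i - 0.2947j + 0.029k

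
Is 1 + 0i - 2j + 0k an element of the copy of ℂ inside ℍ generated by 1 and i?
No. The quaternion 1 - 2j has j-coefficient y = -2 and k-coefficient z = 0, not both zero, so it does not lie in the complex subalgebra spanned by 1 and i.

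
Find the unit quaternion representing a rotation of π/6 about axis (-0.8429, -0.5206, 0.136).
0.9659 - 0.2182i - 0.1347j + 0.0352k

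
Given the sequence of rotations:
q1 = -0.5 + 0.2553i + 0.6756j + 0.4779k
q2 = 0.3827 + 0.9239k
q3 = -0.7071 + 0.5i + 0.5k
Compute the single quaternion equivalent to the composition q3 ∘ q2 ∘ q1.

q2 · q1 = -0.6329 - 0.5265i + 0.4944j - 0.2791k
q3 · q2 · q1 = 0.8503 - 0.1914i - 0.4733j + 0.1281k
0.8503 - 0.1914i - 0.4733j + 0.1281k


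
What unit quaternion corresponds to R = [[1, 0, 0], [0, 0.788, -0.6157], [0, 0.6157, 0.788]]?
0.9455 + 0.3256i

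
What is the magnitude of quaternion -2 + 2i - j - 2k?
√13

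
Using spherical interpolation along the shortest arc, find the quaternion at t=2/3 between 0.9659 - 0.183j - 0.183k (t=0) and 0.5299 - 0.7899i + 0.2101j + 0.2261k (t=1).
0.7922 - 0.5966i + 0.0844j + 0.0965k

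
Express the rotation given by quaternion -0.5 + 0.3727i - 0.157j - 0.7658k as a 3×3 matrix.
[[-0.2222, -0.8828, -0.4138], [0.6488, -0.4507, 0.6132], [-0.7278, -0.1322, 0.6729]]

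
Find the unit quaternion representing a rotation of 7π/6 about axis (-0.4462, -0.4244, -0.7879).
-0.2588 - 0.431i - 0.4099j - 0.7611k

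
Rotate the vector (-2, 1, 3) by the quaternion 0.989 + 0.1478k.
(-2.205, 0.372, 3)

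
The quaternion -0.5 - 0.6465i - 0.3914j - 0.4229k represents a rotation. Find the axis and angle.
axis = (-0.7465, -0.4519, -0.4883), θ = 4π/3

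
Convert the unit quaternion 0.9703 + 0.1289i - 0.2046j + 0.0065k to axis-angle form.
axis = (0.5329, -0.8458, 0.0269), θ = 28°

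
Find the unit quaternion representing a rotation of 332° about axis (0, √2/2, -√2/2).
-0.9703 + 0.1711j - 0.1711k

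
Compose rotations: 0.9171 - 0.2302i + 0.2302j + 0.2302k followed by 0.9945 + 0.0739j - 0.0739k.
0.9121 - 0.1949i + 0.3137j + 0.1782k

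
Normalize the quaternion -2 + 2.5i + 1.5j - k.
-0.5443 + 0.6804i + 0.4082j - 0.2722k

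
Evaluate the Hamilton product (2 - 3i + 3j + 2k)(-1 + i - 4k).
9 - 7i - 13j - 13k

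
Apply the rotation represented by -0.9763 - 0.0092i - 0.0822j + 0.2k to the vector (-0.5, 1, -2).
(-0.375, 1.216, -1.905)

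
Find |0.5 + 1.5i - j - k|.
2.121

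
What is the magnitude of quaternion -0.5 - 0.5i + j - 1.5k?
1.936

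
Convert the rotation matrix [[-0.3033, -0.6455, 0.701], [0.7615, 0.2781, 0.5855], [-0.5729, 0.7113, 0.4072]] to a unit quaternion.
0.5878 + 0.0535i + 0.5418j + 0.5984k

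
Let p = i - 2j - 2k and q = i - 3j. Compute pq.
-7 - 6i - 2j - k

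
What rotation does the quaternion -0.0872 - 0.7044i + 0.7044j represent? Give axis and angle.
axis = (-√2/2, √2/2, 0), θ = 190°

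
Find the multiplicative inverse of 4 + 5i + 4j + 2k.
0.0656 - 0.082i - 0.0656j - 0.0328k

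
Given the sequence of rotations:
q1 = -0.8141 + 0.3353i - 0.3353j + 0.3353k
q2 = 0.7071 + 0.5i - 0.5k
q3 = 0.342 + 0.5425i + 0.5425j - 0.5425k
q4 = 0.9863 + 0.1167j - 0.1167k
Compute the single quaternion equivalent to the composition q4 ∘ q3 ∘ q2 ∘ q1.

q2 · q1 = -0.5757 - 0.3376i - 0.5724j + 0.4765k
q3 · q2 · q1 = 0.5553 - 0.4798i - 0.5834j + 0.3479k
q4 · q3 · q2 · q1 = 0.6564 - 0.5007i - 0.4546j + 0.3343k
0.6564 - 0.5007i - 0.4546j + 0.3343k


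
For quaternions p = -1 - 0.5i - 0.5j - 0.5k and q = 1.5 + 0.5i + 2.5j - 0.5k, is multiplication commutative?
No: pq = -0.25 + 0.25i - 3.75j - 1.25k ≠ -0.25 - 2.75i - 2.75j + 0.75k = qp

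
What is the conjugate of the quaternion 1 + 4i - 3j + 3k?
1 - 4i + 3j - 3k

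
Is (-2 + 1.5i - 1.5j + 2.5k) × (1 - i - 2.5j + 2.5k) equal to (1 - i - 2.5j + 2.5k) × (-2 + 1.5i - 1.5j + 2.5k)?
No: pq = -10.5 + 6i - 2.75j - 7.75k ≠ -10.5 + i + 9.75j + 2.75k = qp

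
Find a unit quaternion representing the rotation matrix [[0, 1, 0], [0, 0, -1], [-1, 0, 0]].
-0.5 - 0.5i - 0.5j + 0.5k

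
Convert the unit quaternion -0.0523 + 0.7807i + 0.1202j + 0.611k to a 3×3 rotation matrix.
[[0.2245, 0.2516, 0.9414], [0.1238, -0.9656, 0.2285], [0.9666, 0.0652, -0.2479]]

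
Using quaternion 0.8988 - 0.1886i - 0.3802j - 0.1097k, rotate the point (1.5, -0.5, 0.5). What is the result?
(0.539, -0.322, 1.535)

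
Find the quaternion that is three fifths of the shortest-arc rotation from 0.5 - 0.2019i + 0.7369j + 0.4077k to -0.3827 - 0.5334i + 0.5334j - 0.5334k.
-0.018 - 0.5284i + 0.828j - 0.187k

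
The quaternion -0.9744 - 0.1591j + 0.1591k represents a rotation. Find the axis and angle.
axis = (0, -√2/2, √2/2), θ = 334°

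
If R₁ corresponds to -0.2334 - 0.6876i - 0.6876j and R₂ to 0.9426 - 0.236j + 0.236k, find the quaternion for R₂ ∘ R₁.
-0.3823 - 0.4859i - 0.7553j - 0.2174k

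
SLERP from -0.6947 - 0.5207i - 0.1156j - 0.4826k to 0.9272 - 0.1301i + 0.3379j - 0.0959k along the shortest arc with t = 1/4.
-0.8291 - 0.3817i - 0.1913j - 0.3609k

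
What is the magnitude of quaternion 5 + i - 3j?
√35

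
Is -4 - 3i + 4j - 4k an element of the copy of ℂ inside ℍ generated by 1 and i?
No. The quaternion -4 - 3i + 4j - 4k has j-coefficient y = 4 and k-coefficient z = -4, not both zero, so it does not lie in the complex subalgebra spanned by 1 and i.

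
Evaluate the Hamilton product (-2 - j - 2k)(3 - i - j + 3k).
-1 - 3i + j - 13k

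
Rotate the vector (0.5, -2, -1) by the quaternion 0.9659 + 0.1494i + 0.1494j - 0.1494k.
(-0.455, -1.61, -1.565)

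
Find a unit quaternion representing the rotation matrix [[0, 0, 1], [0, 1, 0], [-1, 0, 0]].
0.7071 + 0.7071j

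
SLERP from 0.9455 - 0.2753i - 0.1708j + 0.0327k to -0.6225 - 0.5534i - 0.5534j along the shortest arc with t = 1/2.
0.9572 + 0.1698i + 0.2336j + 0.02k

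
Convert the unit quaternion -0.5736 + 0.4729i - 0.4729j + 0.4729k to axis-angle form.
axis = (√3/3, -√3/3, √3/3), θ = 250°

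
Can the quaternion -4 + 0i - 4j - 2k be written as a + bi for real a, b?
No. The quaternion -4 - 4j - 2k has j-coefficient y = -4 and k-coefficient z = -2, not both zero, so it does not lie in the complex subalgebra spanned by 1 and i.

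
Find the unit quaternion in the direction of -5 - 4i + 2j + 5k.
-0.5976 - 0.4781i + 0.239j + 0.5976k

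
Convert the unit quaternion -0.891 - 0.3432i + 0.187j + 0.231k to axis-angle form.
axis = (-0.7559, 0.4119, 0.5088), θ = 306°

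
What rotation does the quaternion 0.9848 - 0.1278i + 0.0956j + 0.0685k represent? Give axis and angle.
axis = (-0.7358, 0.5504, 0.3944), θ = 20°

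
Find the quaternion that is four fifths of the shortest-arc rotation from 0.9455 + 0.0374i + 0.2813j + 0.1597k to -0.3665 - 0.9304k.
0.5422 + 0.009i + 0.0677j + 0.8375k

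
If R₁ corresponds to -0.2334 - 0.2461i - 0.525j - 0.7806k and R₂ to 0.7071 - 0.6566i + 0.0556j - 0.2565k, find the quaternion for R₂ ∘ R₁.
-0.4977 - 0.1988i - 0.8336j - 0.1337k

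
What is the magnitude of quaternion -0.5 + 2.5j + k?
2.739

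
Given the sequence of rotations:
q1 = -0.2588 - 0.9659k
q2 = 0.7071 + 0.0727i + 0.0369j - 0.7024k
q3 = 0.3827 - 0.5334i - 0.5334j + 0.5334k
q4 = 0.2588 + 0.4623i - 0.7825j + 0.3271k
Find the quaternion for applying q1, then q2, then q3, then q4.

q2 · q1 = -0.8614 - 0.0545i + 0.0607j - 0.5012k
q3 · q2 · q1 = -0.059 + 0.6736i + 0.1863j - 0.7127k
q4 · q3 · q2 · q1 = 0.0522 + 0.6438i + 0.6442j + 0.4095k
0.0522 + 0.6438i + 0.6442j + 0.4095k


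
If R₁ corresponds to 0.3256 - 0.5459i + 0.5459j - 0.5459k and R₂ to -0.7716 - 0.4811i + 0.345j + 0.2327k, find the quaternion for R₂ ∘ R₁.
-0.5752 - 0.0508i - 0.6985j + 0.4227k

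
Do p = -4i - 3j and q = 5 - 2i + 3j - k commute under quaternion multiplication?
No: pq = 1 - 17i - 19j - 18k ≠ 1 - 23i - 11j + 18k = qp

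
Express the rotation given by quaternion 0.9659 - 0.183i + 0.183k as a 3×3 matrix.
[[0.933, -0.3535, -0.067], [0.3535, 0.866, 0.3535], [-0.067, -0.3535, 0.933]]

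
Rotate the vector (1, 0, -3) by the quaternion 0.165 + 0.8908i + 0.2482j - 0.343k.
(2.229, 1.722, 1.438)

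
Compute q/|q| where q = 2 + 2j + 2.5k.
0.5298 + 0.5298j + 0.6623k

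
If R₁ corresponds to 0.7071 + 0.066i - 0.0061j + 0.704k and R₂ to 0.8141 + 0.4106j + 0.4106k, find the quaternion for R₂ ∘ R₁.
0.2891 + 0.3453i + 0.3125j + 0.8364k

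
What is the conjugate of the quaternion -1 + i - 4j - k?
-1 - i + 4j + k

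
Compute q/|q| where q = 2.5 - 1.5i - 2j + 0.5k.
0.7001 - 0.4201i - 0.5601j + 0.14k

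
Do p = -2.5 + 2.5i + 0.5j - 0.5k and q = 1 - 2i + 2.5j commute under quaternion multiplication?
No: pq = 1.25 + 8.75i - 4.75j + 6.75k ≠ 1.25 + 6.25i - 6.75j - 7.75k = qp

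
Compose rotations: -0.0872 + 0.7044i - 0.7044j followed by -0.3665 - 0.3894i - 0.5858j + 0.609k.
-0.1064 + 0.2048i + 0.7382j + 0.6338k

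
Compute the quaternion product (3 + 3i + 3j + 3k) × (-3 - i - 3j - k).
6 - 6i - 18j - 18k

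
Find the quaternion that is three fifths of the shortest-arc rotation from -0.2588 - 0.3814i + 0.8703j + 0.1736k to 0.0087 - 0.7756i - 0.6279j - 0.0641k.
-0.14 + 0.3698i + 0.9083j + 0.1365k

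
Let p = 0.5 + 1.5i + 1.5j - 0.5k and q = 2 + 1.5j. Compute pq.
-1.25 + 3.75i + 3.75j + 1.25k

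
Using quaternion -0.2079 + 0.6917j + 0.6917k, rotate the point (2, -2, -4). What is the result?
(-1.252, -4.489, -1.511)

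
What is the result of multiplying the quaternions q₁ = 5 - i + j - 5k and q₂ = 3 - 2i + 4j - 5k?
-16 + 2i + 28j - 42k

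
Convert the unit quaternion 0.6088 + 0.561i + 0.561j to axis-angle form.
axis = (√2/2, √2/2, 0), θ = 105°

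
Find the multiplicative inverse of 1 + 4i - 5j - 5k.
0.0149 - 0.0597i + 0.0746j + 0.0746k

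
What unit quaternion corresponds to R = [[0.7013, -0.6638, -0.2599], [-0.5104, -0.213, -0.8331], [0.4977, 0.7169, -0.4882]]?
0.5 + 0.775i - 0.3788j + 0.0767k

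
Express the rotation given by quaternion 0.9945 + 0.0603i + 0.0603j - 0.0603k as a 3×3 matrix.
[[0.9855, 0.1272, 0.1127], [-0.1127, 0.9855, -0.1272], [-0.1272, 0.1127, 0.9855]]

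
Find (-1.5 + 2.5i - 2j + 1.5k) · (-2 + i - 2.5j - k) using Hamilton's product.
-3 - 0.75i + 11.75j - 5.75k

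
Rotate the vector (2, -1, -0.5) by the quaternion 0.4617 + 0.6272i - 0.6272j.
(1.503, -1.497, 0.866)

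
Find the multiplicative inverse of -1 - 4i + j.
-0.0556 + 0.2222i - 0.0556j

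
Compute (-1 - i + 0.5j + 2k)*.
-1 + i - 0.5j - 2k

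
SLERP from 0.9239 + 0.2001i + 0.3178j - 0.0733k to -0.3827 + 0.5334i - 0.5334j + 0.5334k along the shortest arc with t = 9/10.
0.4727 - 0.4757i + 0.5394j - 0.5093k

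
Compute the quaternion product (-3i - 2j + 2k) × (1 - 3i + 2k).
-13 - 7i - 2j - 4k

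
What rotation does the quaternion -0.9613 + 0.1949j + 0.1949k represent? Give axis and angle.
axis = (0, √2/2, √2/2), θ = 328°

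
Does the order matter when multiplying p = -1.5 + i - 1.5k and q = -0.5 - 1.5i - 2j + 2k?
Yes: pq = 5.25 - 1.25i + 3.25j - 4.25k ≠ 5.25 + 4.75i + 2.75j - 0.25k = qp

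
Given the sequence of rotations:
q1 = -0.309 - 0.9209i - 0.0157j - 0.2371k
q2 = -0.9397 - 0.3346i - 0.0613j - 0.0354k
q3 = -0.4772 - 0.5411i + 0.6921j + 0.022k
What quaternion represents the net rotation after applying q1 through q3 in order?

q2 · q1 = -0.0271 + 0.9827i - 0.013j + 0.1825k
q3 · q2 · q1 = 0.5497 - 0.3277i + 0.1078j - 0.7608k
0.5497 - 0.3277i + 0.1078j - 0.7608k


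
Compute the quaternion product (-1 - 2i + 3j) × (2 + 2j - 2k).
-8 - 10i - 2k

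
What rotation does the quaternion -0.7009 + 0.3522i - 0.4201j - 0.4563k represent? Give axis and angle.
axis = (0.4938, -0.589, -0.6397), θ = 269°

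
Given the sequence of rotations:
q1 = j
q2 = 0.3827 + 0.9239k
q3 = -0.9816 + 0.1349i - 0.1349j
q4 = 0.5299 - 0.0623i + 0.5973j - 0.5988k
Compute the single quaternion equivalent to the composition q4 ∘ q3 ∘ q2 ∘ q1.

q2 · q1 = -0.9239i + 0.3827j
q3 · q2 · q1 = 0.1763 + 0.9069i - 0.3757j - 0.073k
q4 · q3 · q2 · q1 = 0.3306 + 0.201i - 0.6414j - 0.6625k
0.3306 + 0.201i - 0.6414j - 0.6625k


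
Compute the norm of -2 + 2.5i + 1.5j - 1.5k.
3.841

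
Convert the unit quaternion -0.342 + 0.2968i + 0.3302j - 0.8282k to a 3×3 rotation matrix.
[[-0.5899, -0.3705, -0.7175], [0.7625, -0.548, -0.3439], [-0.2658, -0.75, 0.6058]]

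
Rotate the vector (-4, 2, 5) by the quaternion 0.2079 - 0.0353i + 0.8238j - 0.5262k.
(5.864, -2.266, -2.341)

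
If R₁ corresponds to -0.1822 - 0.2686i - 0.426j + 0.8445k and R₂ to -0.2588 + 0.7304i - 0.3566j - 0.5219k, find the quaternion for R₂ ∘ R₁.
0.5322 - 0.587i - 0.3014j - 0.5304k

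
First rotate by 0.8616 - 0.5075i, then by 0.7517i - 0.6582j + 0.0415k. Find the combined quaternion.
0.3815 + 0.6477i - 0.5882j - 0.2983k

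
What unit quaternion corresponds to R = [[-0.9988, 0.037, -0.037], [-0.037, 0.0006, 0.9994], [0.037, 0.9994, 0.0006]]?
-0.0262 + 0.7069j + 0.7069k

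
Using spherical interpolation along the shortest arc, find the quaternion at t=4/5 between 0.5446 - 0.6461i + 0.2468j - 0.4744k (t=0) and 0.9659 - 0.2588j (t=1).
0.967 - 0.1576i - 0.1633j - 0.1157k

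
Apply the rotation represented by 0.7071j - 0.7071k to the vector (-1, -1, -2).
(1, 2, 1)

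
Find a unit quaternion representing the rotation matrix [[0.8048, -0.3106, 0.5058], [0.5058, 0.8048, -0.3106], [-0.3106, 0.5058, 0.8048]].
0.9239 + 0.2209i + 0.2209j + 0.2209k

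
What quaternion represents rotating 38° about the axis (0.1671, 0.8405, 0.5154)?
0.9455 + 0.0544i + 0.2736j + 0.1678k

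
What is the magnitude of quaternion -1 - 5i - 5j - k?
√52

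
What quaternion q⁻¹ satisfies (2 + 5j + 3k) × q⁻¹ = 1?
0.0526 - 0.1316j - 0.0789k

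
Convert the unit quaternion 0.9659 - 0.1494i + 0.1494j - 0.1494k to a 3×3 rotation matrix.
[[0.9107, 0.244, 0.3333], [-0.3333, 0.9107, 0.244], [-0.244, -0.3333, 0.9107]]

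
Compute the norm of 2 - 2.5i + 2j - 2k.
4.272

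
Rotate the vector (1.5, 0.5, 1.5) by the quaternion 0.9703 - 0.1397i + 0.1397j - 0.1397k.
(1.964, 0.344, 0.88)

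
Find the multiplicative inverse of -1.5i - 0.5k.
0.6i + 0.2k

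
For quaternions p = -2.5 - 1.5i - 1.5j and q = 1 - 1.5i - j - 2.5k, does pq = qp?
No: pq = -6.25 + 6i - 2.75j + 5.5k ≠ -6.25 - 1.5i + 4.75j + 7k = qp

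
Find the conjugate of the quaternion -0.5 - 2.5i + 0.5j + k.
-0.5 + 2.5i - 0.5j - k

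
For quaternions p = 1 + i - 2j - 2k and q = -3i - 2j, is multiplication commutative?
No: pq = -1 - 7i + 4j - 8k ≠ -1 + i - 8j + 8k = qp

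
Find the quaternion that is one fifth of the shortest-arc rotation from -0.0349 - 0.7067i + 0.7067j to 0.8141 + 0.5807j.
0.1752 - 0.6189i + 0.7657j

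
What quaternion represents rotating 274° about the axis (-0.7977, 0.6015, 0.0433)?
-0.7314 - 0.544i + 0.4102j + 0.0295k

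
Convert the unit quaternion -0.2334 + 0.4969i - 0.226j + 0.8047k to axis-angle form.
axis = (0.511, -0.2324, 0.8276), θ = 207°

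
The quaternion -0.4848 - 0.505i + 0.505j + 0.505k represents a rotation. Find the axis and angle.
axis = (-√3/3, √3/3, √3/3), θ = 238°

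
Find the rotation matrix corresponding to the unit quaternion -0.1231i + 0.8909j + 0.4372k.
[[-0.9697, -0.2193, -0.1076], [-0.2193, 0.5874, 0.779], [-0.1076, 0.779, -0.6177]]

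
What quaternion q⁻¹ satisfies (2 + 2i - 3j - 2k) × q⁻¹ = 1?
0.0952 - 0.0952i + 0.1429j + 0.0952k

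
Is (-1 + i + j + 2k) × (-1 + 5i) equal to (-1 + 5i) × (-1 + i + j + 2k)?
No: pq = -4 - 6i + 9j - 7k ≠ -4 - 6i - 11j + 3k = qp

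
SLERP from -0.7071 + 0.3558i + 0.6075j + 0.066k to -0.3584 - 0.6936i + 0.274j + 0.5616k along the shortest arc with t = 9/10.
-0.4426 - 0.6177i + 0.3477j + 0.5492k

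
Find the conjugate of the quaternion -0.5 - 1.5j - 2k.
-0.5 + 1.5j + 2k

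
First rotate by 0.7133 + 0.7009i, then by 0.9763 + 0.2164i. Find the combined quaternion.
0.5447 + 0.8386i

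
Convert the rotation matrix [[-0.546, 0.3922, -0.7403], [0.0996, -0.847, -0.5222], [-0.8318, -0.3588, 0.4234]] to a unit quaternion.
-0.0872 - 0.4684i - 0.2625j + 0.8391k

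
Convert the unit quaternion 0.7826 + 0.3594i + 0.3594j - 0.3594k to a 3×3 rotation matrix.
[[0.4833, 0.8209, 0.3042], [-0.3042, 0.4833, -0.8209], [-0.8209, 0.3042, 0.4833]]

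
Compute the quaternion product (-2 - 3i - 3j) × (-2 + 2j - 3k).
10 + 15i - 7j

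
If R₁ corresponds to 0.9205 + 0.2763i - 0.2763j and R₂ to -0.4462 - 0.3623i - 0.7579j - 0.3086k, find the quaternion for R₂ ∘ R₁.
-0.52 - 0.542i - 0.6596j + 0.0254k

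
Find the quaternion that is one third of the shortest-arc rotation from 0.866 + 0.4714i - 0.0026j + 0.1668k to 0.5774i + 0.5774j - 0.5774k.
0.7052 + 0.6469i + 0.2609j - 0.1272k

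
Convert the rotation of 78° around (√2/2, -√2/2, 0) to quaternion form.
0.7771 + 0.445i - 0.445j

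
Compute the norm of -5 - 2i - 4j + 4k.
√61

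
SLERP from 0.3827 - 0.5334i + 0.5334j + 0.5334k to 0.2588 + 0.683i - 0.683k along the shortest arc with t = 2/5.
0.1346 - 0.6557i + 0.3494j + 0.6557k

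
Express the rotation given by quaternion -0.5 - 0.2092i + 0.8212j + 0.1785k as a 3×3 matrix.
[[-0.4125, -0.1651, -0.8959], [-0.5221, 0.8487, 0.084], [0.7465, 0.5024, -0.4363]]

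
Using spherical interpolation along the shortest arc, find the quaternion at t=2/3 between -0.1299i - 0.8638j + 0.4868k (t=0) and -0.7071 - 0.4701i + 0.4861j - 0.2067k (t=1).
0.5303 + 0.3004i - 0.7112j + 0.3504k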